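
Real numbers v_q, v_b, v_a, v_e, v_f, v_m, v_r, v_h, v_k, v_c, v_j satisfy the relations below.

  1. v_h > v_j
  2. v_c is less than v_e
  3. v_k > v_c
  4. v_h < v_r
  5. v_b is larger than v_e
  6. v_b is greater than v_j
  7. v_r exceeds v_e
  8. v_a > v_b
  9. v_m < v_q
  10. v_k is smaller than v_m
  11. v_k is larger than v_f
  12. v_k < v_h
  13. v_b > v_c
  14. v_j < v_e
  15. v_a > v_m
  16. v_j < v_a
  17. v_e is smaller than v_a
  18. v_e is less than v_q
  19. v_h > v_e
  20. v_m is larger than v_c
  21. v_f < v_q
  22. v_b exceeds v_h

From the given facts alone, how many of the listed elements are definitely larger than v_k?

The elements the relations force above v_k are v_h, v_m, v_b, v_q, v_a, v_r — no chain reaches any other.
That is 6.

6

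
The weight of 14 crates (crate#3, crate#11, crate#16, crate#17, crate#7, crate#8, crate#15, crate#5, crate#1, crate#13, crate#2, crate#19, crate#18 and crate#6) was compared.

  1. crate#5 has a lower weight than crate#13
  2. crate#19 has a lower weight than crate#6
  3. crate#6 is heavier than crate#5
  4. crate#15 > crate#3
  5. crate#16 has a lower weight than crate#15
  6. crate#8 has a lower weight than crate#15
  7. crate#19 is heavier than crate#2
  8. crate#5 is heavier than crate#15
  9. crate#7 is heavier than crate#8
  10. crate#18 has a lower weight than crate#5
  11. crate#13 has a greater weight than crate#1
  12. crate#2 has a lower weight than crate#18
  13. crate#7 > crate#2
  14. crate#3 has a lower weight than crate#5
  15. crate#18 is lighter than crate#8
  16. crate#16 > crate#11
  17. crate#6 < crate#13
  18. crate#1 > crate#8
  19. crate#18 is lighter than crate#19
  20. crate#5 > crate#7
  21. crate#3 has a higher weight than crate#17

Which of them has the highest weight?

Chaining downward from crate#13: directly below it, crate#1, crate#5, crate#6; then crate#18, crate#8, crate#7, crate#3, crate#19, crate#15; then crate#2, crate#17, crate#16; then crate#11.
That covers every other element, and nothing is given above crate#13, so crate#13 is the highest weight.

crate#13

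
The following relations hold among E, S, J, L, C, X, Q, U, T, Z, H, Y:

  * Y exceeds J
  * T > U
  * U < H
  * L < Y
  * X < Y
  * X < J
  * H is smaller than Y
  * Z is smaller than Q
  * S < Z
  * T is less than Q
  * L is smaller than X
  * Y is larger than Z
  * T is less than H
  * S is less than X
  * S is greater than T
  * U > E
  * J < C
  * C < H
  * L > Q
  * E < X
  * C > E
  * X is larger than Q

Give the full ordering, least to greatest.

E < U < T < S < Z < Q < L < X < J < C < H < Y

The consecutive links are each given: E < U; U < T; T < S; S < Z; Z < Q; Q < L; L < X; X < J; J < C; C < H; H < Y.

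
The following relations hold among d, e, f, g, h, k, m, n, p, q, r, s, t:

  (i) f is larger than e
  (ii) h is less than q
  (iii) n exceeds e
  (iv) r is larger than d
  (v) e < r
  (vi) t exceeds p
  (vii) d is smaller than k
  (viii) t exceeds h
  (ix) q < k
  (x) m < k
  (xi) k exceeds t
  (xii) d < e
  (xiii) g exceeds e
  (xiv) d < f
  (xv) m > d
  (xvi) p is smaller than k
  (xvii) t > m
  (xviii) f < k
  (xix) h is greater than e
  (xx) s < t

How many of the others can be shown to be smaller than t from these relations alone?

6

From t the given relations immediately reach m, h, s, p.
From those, d, e — 6 in total.
Nothing else is reachable below t; 6 in all.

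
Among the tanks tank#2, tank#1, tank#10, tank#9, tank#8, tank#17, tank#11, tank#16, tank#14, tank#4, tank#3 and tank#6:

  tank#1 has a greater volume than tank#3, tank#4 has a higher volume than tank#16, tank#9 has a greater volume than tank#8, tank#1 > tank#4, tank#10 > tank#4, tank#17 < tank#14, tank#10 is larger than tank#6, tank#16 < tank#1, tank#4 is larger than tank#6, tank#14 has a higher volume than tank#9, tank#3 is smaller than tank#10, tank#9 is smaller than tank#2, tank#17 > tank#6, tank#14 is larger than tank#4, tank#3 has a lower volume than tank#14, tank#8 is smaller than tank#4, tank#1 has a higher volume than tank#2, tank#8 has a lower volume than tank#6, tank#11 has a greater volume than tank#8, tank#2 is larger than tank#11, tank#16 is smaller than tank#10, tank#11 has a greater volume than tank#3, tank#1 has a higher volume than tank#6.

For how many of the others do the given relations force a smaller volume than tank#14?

From tank#14 the given relations immediately reach tank#9, tank#3, tank#4, tank#17.
From those, tank#8, tank#16, tank#6 — 7 in total.
No other element is forced below tank#14 by the given relations, so the count is 7.

7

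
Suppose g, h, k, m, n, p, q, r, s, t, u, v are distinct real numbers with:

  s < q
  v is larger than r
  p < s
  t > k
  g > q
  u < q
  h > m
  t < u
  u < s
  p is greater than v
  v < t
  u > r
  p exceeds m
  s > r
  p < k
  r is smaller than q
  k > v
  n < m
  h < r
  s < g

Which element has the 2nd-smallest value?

m

Piecing the relations together gives one ordering: n < m < h < r < v < p < k < t < u < s < q < g.
The 2nd smallest is m.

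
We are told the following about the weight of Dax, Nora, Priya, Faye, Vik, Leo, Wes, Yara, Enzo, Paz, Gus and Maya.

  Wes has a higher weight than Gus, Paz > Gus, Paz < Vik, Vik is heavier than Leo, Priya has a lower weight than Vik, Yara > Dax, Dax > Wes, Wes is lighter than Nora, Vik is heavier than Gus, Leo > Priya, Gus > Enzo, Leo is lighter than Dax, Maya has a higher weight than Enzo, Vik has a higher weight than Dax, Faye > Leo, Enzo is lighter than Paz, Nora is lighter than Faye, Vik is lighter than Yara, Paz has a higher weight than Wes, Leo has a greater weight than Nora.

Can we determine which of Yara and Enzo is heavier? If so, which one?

Yara

The relevant relations are Enzo < Gus; Gus < Wes; Wes < Nora; Nora < Leo; Leo < Dax; Dax < Vik; Vik < Yara.
Together: Enzo < Gus < Wes < Nora < Leo < Dax < Vik < Yara.
So Yara is heavier.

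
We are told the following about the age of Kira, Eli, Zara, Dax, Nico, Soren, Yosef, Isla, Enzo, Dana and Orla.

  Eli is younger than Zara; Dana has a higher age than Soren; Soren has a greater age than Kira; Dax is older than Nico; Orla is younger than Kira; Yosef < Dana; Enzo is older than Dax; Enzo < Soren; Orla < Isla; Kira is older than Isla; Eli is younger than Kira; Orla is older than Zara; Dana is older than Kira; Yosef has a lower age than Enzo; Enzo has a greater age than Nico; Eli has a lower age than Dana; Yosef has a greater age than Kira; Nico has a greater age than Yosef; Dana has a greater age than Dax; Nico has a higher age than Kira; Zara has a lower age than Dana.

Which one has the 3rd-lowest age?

The consecutive relations fix a unique order: Eli < Zara < Orla < Isla < Kira < Yosef < Nico < Dax < Enzo < Soren < Dana.
Counting 3 from the smallest end gives Orla.

Orla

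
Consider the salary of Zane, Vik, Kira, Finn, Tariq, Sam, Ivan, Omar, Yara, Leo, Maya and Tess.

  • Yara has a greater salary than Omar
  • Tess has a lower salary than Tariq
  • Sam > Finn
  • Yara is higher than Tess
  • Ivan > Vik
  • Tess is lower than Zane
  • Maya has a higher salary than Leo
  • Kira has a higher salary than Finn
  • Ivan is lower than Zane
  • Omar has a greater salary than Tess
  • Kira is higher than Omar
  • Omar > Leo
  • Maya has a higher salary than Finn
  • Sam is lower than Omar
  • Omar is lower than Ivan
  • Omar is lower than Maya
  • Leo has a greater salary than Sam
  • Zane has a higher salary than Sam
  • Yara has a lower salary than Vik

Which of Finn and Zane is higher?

Zane

Finn < Sam < Leo < Omar < Yara < Vik < Ivan < Zane, by transitivity through Sam, Leo, Omar, Yara, Vik, Ivan.
So Finn < Zane; Zane is the higher of the two.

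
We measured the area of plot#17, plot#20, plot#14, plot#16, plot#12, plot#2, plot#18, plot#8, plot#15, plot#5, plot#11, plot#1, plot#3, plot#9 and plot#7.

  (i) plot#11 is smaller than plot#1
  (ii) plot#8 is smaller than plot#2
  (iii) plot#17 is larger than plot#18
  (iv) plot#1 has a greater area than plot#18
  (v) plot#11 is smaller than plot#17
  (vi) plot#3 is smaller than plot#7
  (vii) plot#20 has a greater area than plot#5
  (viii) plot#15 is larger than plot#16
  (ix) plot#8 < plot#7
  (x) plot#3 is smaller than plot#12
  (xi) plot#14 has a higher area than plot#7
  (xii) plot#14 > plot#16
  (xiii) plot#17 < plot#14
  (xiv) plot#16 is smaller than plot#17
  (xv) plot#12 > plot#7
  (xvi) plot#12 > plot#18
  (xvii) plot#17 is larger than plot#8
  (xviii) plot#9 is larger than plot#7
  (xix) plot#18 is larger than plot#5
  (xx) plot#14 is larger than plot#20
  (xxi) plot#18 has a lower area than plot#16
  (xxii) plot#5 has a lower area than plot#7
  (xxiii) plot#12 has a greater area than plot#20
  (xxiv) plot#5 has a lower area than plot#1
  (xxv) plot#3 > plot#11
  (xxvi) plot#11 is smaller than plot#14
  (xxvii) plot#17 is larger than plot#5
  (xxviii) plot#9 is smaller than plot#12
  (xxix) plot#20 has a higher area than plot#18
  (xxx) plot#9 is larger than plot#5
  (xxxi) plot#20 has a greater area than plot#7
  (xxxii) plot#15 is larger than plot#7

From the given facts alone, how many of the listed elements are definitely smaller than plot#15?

7

Directly below plot#15: plot#7, plot#16.
One step further: plot#3, plot#5, plot#18, plot#8 (6 so far).
One step further: plot#11 (7 so far).
No other element is forced below plot#15 by the given relations, so the count is 7.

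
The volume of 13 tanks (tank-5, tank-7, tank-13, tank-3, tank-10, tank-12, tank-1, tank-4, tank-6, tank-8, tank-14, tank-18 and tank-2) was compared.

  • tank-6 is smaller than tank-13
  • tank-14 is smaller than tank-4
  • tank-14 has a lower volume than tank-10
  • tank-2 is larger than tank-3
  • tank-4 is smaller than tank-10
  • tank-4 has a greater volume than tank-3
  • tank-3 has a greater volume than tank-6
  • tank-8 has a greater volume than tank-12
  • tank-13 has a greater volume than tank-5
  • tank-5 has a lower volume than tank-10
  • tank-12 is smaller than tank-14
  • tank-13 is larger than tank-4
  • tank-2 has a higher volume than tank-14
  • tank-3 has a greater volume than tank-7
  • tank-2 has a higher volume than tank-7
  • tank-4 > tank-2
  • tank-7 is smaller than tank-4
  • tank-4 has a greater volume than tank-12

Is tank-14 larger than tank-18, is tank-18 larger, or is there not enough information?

undetermined

Following every chain through tank-14: above tank-14 we get tank-2, tank-4, tank-10, tank-13; below tank-14 we get tank-12.
tank-18 is not reached, and no chain runs the other way from tank-18 to tank-14.
So the given relations leave the order of tank-14 and tank-18 undetermined.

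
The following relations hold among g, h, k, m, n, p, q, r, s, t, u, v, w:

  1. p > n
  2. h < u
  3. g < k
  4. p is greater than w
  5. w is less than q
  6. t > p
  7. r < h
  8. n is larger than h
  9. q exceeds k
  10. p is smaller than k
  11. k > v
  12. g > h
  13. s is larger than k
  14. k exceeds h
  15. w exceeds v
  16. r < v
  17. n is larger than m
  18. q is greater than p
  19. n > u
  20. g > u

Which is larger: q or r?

r < h and h < u give r < u.
With u < n: r < h < u < n.
Then n < p extends the chain to p.
Then p < k extends the chain to k.
With k < q: r < h < u < n < p < k < q.
So r < q; q is the larger of the two.

q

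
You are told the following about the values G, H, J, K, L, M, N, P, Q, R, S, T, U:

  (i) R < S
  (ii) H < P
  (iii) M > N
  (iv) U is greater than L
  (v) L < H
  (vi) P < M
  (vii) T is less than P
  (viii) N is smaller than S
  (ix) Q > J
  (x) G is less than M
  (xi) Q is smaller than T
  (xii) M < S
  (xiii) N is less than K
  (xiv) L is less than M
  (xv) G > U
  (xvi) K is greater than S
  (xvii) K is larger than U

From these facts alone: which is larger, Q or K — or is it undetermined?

Q < T and T < P give Q < P.
Then P < M extends the chain to M.
Then M < S extends the chain to S.
Then S < K extends the chain to K.
So K is larger.

K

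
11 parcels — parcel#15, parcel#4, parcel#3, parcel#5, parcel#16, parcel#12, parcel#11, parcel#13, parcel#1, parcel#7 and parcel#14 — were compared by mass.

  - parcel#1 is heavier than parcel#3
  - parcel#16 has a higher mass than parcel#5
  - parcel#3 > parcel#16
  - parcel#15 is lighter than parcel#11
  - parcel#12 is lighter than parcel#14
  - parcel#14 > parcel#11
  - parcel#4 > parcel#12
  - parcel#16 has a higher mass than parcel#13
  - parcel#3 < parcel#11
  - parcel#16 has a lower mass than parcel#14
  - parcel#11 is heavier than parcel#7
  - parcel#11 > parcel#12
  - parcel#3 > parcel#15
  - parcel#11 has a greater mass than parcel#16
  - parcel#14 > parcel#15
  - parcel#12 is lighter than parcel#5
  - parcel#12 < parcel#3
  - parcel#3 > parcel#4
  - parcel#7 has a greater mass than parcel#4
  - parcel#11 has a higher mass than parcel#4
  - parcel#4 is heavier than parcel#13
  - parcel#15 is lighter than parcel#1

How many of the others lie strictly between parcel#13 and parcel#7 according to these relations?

1

The relations place parcel#13 below parcel#7. An element lies strictly between them when it is forced above parcel#13 and also forced below parcel#7.
Above parcel#13: {parcel#4, parcel#16, parcel#3, parcel#11, parcel#14, parcel#1}. Below parcel#7: {parcel#12, parcel#4}.
Intersection: {parcel#4} — 1.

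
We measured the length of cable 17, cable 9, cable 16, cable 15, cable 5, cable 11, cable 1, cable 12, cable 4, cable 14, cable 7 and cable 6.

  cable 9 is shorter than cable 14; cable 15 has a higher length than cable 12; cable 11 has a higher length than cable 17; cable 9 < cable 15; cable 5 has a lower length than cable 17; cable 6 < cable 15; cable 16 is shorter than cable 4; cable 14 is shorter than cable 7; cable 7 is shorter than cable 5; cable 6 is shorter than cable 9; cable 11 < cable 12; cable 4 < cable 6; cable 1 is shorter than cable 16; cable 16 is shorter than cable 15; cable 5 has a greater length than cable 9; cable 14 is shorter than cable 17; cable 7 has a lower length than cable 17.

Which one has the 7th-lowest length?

cable 7

The consecutive relations fix a unique order: cable 1 < cable 16 < cable 4 < cable 6 < cable 9 < cable 14 < cable 7 < cable 5 < cable 17 < cable 11 < cable 12 < cable 15.
Counting 7 from the smallest end gives cable 7.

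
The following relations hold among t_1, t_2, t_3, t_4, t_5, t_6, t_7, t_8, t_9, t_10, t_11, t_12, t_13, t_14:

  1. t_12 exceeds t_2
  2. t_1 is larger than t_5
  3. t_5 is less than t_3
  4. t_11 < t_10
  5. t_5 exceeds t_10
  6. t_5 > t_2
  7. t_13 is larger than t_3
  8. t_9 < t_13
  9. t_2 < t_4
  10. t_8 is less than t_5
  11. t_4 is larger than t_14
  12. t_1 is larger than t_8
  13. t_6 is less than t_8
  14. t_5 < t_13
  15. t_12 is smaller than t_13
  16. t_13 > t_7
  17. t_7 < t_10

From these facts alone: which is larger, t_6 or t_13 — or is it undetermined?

Following the relations from t_6: t_6 < t_8 < t_5 < t_3 < t_13.
So t_13 is larger.

t_13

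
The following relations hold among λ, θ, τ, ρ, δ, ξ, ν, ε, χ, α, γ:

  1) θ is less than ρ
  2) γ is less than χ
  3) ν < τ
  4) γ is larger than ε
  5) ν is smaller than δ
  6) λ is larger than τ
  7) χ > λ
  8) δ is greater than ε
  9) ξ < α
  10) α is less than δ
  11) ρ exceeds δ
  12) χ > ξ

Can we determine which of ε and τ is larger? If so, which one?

Following every chain through ε: above ε we get γ, δ, χ, ρ.
τ is not reached, and no chain runs the other way from τ to ε.
So the given relations leave the order of ε and τ undetermined.

undetermined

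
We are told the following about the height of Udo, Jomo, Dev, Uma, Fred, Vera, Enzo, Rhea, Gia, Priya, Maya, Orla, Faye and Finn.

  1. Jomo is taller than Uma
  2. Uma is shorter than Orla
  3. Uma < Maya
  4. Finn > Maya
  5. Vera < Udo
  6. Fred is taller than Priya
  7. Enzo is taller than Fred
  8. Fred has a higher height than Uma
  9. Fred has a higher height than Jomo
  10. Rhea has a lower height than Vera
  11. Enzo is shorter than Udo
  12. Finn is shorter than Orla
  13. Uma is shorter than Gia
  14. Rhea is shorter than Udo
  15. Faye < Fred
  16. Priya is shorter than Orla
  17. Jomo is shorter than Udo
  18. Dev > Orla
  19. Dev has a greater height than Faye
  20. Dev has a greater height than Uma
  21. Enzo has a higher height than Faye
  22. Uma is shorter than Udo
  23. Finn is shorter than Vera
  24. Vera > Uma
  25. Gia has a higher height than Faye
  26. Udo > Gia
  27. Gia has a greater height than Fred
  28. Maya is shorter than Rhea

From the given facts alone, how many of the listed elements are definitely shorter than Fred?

4

The elements the relations force below Fred are Uma, Priya, Faye, Jomo — no chain reaches any other.
That is 4.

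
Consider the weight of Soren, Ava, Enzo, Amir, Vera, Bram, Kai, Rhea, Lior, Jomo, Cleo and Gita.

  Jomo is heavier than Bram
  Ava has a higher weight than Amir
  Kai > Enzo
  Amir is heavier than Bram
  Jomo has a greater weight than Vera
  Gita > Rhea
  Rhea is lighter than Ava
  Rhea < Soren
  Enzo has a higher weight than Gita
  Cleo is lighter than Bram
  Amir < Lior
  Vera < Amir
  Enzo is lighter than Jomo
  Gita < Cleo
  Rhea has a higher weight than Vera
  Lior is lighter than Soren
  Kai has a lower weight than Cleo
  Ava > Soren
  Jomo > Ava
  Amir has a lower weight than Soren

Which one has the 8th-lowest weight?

The consecutive relations fix a unique order: Vera < Rhea < Gita < Enzo < Kai < Cleo < Bram < Amir < Lior < Soren < Ava < Jomo.
Counting 8 from the smallest end gives Amir.

Amir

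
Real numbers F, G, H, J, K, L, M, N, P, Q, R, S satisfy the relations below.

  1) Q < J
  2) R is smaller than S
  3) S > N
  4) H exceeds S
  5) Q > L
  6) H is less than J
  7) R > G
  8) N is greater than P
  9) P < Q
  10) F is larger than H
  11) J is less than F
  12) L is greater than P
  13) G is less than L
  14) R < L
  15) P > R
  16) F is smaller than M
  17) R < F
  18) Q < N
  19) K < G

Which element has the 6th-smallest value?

Piecing the relations together gives one ordering: K < G < R < P < L < Q < N < S < H < J < F < M.
Counting 6 from the smallest end gives Q.

Q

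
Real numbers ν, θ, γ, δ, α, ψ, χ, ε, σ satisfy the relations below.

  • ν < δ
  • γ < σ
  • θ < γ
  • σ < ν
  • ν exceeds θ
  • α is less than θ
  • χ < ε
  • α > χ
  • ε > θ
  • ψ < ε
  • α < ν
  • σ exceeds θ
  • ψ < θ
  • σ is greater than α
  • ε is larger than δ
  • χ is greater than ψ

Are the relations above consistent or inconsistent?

Every relation is compatible with ψ < χ < α < θ < γ < σ < ν < δ < ε; the set is consistent.

consistent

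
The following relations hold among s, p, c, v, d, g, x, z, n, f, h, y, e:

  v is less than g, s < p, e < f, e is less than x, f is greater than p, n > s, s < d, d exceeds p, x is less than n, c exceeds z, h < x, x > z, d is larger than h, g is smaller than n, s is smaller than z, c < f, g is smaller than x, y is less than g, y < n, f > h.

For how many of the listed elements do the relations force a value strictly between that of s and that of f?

3

The relations place s below f. An element lies strictly between them when it is forced above s and also forced below f.
Above s: {z, p, d, c, x, n}. Below f: {z, h, p, c, e}.
Intersection: {z, p, c} — 3.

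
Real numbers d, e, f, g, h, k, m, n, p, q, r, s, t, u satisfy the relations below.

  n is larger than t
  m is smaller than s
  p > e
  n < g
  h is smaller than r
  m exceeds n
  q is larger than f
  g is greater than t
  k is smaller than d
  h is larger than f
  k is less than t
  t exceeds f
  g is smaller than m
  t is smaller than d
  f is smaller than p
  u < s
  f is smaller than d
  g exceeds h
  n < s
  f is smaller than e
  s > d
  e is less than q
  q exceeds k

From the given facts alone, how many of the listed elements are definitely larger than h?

4

The elements the relations force above h are r, g, m, s — no chain reaches any other.
That is 4.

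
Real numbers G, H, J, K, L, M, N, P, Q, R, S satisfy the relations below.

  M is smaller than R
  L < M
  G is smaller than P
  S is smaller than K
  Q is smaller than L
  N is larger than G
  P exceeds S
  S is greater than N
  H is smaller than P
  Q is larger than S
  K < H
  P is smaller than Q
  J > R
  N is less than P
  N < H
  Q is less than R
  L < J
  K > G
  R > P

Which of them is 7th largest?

Chaining the given pairs: G < N < S < K < H < P < Q < L < M < R < J.
The 7th largest is H.

H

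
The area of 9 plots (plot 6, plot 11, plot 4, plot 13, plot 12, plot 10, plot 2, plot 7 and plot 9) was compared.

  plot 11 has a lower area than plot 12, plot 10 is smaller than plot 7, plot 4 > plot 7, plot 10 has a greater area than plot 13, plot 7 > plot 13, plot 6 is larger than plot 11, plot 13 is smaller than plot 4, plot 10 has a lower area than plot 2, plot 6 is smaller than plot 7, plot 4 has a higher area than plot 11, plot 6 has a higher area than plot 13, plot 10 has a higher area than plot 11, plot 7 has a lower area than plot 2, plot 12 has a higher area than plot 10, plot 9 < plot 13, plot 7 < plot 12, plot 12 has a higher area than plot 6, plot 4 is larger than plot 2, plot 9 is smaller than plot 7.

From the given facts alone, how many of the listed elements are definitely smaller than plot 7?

From plot 7 the given relations immediately reach plot 9, plot 13, plot 10, plot 6.
From those, plot 11 — 5 in total.
No other element is forced below plot 7 by the given relations, so the count is 5.

5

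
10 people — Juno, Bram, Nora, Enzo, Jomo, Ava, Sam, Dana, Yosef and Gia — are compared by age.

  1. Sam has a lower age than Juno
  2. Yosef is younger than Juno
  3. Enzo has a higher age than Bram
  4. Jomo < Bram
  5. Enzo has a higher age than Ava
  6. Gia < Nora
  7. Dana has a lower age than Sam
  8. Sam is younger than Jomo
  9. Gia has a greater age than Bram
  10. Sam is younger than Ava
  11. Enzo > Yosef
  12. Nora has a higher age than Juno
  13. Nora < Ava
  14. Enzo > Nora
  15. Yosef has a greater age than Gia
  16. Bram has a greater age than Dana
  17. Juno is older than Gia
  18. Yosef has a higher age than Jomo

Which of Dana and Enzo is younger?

The relevant relations are Dana < Sam; Sam < Jomo; Jomo < Bram; Bram < Gia; Gia < Yosef; Yosef < Juno; Juno < Nora; Nora < Ava; Ava < Enzo.
Together: Dana < Sam < Jomo < Bram < Gia < Yosef < Juno < Nora < Ava < Enzo.
So Dana < Enzo; Dana is the younger of the two.

Dana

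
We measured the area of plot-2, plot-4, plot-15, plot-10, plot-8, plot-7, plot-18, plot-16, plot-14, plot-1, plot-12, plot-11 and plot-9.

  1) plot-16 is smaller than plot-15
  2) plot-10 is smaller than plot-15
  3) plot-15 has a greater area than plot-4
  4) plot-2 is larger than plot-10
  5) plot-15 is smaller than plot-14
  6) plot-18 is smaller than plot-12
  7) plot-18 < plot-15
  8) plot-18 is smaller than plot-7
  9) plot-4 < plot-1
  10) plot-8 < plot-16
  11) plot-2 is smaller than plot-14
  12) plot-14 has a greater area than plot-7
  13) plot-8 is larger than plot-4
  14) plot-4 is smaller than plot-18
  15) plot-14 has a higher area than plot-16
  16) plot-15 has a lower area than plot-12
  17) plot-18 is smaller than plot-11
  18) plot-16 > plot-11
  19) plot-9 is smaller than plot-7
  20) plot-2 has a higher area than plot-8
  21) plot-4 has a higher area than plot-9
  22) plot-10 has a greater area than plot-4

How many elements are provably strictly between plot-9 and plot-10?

Chaining upward from plot-9 reaches: plot-4, plot-18, plot-8, plot-11, plot-2, plot-16, plot-15, plot-7, plot-14, plot-1, plot-12.
Chaining downward from plot-10 reaches: plot-4.
Strictly between plot-9 and plot-10 are those in both lists: plot-4 — 1 element.

1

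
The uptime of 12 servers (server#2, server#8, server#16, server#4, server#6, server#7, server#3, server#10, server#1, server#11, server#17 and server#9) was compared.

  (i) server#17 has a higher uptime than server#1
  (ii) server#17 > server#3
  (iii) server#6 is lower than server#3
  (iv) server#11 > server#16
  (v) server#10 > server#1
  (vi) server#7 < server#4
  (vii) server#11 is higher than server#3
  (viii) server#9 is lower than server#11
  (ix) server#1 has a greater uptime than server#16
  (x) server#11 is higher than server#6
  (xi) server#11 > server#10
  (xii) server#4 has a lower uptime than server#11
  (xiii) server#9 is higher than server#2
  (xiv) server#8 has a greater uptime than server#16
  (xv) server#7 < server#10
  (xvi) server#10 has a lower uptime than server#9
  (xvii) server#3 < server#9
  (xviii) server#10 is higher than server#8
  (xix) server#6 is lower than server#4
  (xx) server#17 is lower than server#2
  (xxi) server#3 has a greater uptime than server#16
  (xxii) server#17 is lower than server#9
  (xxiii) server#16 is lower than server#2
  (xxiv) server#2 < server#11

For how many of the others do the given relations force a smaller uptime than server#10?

4

Directly below server#10: server#8, server#1, server#7.
One step further: server#16 (4 so far).
No other element is forced below server#10 by the given relations, so the count is 4.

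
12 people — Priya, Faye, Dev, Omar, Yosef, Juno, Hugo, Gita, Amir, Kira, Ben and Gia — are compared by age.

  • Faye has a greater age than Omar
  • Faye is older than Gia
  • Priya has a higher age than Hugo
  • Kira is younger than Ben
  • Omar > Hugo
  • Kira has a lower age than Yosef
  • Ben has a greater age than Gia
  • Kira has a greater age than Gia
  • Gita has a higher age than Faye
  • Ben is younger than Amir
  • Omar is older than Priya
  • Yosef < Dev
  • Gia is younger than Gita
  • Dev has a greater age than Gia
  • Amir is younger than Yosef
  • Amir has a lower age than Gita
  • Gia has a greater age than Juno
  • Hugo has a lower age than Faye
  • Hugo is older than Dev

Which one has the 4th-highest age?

Priya

Chaining the given pairs: Juno < Gia < Kira < Ben < Amir < Yosef < Dev < Hugo < Priya < Omar < Faye < Gita.
The 4th largest is Priya.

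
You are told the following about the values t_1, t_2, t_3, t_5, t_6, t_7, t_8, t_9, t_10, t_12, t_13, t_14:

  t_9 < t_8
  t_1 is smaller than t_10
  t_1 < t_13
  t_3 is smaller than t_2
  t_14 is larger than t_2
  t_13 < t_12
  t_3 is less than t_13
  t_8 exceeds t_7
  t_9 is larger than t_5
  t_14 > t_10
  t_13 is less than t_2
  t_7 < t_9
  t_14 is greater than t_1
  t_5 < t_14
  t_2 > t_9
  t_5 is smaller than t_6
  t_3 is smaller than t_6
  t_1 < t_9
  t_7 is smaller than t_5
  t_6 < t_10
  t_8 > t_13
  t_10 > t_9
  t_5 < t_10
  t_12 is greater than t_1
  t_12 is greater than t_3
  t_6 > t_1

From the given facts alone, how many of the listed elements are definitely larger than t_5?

The elements the relations force above t_5 are t_9, t_6, t_8, t_2, t_10, t_14 — no chain reaches any other.
That is 6.

6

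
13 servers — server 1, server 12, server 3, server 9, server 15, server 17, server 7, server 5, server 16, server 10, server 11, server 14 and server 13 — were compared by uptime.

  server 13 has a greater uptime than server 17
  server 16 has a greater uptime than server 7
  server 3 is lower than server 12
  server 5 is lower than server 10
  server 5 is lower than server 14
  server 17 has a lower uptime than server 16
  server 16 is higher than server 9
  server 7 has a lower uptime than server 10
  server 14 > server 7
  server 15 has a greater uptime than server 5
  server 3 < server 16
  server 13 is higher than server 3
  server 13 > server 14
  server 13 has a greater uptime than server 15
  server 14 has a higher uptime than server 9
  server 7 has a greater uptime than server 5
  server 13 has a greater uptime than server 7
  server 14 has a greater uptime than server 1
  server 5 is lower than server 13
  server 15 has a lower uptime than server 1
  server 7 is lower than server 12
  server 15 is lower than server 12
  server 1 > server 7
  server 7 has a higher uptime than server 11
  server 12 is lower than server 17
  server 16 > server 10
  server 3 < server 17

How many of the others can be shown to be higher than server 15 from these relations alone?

6

Directly above server 15: server 12, server 1, server 13.
One step further: server 17, server 14 (5 so far).
One step further: server 16 (6 so far).
No other element is forced above server 15 by the given relations, so the count is 6.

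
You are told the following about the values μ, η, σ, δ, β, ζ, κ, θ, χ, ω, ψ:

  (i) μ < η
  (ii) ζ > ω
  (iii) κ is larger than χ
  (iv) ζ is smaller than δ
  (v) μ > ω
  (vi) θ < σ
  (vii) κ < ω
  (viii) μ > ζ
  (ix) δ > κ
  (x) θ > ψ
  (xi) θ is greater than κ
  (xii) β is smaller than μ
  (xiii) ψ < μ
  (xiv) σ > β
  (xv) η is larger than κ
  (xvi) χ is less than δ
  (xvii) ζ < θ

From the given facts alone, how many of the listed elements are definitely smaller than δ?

4

The elements the relations force below δ are χ, κ, ω, ζ — no chain reaches any other.
That is 4.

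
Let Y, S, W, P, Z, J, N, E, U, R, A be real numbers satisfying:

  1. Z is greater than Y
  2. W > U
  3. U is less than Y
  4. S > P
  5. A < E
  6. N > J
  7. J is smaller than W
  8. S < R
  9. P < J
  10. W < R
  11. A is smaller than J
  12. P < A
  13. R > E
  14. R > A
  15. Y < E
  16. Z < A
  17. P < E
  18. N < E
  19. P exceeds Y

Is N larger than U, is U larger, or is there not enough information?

N

Following the relations from U: U < Y < Z < A < J < N.
So N is larger.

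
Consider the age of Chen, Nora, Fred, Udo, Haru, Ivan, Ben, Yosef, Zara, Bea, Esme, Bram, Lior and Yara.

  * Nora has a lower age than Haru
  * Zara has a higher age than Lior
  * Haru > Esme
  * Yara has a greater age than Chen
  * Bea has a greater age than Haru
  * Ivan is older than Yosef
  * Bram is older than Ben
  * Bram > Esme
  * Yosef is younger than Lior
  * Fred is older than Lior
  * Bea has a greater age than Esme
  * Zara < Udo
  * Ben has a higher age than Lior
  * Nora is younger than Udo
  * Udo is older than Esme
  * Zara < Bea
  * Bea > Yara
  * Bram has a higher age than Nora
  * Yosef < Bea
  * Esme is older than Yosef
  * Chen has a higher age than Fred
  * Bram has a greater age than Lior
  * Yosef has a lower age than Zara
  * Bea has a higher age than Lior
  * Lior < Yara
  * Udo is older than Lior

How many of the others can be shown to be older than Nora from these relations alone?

4

From Nora the given relations immediately reach Bram, Udo, Haru.
From those, Bea — 4 in total.
No other element is forced above Nora by the given relations, so the count is 4.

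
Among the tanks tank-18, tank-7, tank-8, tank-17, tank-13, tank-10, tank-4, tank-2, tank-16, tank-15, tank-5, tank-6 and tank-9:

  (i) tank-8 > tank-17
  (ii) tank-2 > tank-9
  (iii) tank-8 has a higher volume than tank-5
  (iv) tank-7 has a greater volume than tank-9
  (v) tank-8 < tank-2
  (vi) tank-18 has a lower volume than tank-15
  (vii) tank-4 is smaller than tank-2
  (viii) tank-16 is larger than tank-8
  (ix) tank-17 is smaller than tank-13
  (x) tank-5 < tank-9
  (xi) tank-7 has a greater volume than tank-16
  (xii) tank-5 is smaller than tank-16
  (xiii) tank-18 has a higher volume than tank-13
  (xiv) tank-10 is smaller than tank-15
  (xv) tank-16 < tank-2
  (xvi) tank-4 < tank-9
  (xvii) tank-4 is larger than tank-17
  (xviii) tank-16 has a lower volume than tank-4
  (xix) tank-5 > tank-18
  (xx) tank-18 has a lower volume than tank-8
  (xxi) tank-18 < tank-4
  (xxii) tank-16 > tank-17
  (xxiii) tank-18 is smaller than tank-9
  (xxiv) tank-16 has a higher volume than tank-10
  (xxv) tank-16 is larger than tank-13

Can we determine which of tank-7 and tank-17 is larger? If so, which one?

tank-17 < tank-13 and tank-13 < tank-18 give tank-17 < tank-18.
Then tank-18 < tank-5 extends the chain to tank-5.
Then tank-5 < tank-8 extends the chain to tank-8.
Then tank-8 < tank-16 extends the chain to tank-16.
With tank-16 < tank-4: tank-17 < tank-13 < tank-18 < tank-5 < tank-8 < tank-16 < tank-4.
Then tank-4 < tank-9 extends the chain to tank-9.
Then tank-9 < tank-7 extends the chain to tank-7.
So tank-7 is larger.

tank-7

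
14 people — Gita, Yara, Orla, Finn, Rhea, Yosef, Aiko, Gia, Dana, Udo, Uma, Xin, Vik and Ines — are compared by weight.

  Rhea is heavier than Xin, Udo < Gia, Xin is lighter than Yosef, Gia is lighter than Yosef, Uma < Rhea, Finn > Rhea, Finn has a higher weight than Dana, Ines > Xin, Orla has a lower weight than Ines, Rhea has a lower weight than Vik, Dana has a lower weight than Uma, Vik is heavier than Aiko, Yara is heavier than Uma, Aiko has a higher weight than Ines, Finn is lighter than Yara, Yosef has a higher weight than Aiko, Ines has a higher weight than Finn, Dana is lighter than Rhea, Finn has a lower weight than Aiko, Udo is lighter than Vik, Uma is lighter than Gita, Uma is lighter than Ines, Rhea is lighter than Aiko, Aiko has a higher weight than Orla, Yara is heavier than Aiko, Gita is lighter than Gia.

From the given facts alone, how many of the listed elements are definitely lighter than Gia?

4

Directly below Gia: Udo, Gita.
One step further: Uma (3 so far).
One step further: Dana (4 so far).
Nothing else is reachable below Gia; 4 in all.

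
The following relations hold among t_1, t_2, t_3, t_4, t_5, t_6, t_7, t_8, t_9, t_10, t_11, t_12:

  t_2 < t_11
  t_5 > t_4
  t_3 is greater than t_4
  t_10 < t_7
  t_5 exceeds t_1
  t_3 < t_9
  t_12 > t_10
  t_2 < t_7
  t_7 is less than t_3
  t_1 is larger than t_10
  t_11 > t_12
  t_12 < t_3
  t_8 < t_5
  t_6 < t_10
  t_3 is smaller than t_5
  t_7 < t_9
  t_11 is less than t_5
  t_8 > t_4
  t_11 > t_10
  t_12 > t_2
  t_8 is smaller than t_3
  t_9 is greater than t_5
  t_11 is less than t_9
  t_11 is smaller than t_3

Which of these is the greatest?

t_9

t_2 is not greatest since t_2 < t_7; t_6 is not greatest since t_6 < t_10; t_4 is not greatest since t_4 < t_3; t_8 is not greatest since t_8 < t_5; t_10 is not greatest since t_10 < t_1; t_7 is not greatest since t_7 < t_9; t_12 is not greatest since t_12 < t_3; t_11 is not greatest since t_11 < t_5; t_3 is not greatest since t_3 < t_9; t_1 is not greatest since t_1 < t_5; t_5 is not greatest since t_5 < t_9.
Only t_9 has nothing above it, so t_9 is the greatest.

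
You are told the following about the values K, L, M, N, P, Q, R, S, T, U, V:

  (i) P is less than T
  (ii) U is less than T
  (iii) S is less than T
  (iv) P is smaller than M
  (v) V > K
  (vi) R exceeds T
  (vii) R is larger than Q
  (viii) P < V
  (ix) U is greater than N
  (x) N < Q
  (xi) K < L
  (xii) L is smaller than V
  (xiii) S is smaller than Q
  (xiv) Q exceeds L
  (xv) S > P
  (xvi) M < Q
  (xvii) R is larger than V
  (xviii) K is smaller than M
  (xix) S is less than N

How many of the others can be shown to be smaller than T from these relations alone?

Directly below T: P, S, U.
One step further: N (4 so far).
Nothing else is reachable below T; 4 in all.

4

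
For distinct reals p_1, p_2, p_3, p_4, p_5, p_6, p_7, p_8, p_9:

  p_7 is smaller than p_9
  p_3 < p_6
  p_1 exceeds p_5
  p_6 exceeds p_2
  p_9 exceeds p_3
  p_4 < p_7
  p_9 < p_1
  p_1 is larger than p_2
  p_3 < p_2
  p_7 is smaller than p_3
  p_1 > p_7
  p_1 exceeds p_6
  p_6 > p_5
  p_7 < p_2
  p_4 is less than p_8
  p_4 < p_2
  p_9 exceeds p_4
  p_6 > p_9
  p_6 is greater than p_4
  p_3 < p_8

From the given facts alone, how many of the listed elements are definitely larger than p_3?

The elements the relations force above p_3 are p_8, p_9, p_2, p_6, p_1 — no chain reaches any other.
That is 5.

5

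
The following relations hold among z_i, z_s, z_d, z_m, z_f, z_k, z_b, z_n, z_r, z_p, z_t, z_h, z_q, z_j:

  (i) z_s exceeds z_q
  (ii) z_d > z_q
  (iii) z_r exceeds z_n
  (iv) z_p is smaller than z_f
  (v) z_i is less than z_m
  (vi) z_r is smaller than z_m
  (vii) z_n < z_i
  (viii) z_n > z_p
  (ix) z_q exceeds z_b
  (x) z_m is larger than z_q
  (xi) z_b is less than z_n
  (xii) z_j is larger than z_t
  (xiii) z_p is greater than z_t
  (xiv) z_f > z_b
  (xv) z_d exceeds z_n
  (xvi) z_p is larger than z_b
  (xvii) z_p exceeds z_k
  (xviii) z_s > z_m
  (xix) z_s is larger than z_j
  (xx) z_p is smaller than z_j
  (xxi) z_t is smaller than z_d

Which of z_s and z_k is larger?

The relevant relations are z_k < z_p; z_p < z_n; z_n < z_r; z_r < z_m; z_m < z_s.
Chaining these gives z_k < z_p < z_n < z_r < z_m < z_s.
So z_k < z_s; z_s is the larger of the two.

z_s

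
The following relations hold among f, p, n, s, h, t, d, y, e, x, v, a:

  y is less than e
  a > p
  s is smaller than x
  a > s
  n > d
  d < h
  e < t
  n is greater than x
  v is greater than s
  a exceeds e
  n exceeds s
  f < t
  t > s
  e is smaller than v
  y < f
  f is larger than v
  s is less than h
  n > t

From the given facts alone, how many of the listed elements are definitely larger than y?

From y the given relations immediately reach e, f.
From those, v, t, a — 5 in total.
From those, n — 6 in total.
No other element is forced above y by the given relations, so the count is 6.

6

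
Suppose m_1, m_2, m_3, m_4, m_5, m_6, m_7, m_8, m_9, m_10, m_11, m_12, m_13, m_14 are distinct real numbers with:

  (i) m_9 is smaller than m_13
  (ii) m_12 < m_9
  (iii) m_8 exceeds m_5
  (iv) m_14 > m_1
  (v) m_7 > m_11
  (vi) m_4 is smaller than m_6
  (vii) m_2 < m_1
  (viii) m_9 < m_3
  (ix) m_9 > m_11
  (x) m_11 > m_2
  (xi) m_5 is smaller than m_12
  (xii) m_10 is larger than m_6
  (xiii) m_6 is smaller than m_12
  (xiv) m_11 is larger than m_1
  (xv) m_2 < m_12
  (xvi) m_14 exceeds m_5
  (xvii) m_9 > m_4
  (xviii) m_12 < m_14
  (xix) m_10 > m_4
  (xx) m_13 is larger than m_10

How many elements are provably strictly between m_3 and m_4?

3

Chaining upward from m_4 reaches: m_6, m_12, m_14, m_10, m_9, m_13.
Chaining downward from m_3 reaches: m_2, m_5, m_6, m_12, m_1, m_11, m_9.
Strictly between m_4 and m_3 are those in both lists: m_6, m_12, m_9 — 3 elements.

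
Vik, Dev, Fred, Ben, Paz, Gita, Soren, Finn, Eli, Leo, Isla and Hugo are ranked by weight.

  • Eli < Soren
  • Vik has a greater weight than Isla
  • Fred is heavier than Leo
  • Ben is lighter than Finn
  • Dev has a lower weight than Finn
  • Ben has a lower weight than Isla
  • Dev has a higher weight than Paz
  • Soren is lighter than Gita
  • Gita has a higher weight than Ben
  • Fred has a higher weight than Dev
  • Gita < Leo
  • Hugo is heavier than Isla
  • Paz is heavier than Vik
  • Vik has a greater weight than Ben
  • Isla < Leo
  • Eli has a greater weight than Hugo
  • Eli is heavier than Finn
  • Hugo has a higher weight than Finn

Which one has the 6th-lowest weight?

Finn

The consecutive relations fix a unique order: Ben < Isla < Vik < Paz < Dev < Finn < Hugo < Eli < Soren < Gita < Leo < Fred.
Counting 6 from the smallest end gives Finn.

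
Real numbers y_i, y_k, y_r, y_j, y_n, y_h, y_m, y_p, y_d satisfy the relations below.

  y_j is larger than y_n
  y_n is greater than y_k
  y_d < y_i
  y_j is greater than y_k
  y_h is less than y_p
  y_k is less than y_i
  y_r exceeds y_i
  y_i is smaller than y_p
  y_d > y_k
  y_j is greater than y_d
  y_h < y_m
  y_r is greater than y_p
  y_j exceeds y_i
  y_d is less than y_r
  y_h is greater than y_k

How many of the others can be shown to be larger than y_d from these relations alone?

4

Directly above y_d: y_i, y_r, y_j.
One step further: y_p (4 so far).
Nothing else is reachable above y_d; 4 in all.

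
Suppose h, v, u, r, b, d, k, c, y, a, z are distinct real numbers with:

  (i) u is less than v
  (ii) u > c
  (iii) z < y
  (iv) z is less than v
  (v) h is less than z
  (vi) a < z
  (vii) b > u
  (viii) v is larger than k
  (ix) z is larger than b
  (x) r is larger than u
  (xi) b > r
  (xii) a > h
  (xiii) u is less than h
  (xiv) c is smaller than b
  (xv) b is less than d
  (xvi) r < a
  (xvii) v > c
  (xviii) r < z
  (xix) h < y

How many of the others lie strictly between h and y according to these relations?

Chaining upward from h reaches: a, z, v.
Chaining downward from y reaches: c, u, r, b, a, z.
Strictly between h and y are those in both lists: a, z — 2 elements.

2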